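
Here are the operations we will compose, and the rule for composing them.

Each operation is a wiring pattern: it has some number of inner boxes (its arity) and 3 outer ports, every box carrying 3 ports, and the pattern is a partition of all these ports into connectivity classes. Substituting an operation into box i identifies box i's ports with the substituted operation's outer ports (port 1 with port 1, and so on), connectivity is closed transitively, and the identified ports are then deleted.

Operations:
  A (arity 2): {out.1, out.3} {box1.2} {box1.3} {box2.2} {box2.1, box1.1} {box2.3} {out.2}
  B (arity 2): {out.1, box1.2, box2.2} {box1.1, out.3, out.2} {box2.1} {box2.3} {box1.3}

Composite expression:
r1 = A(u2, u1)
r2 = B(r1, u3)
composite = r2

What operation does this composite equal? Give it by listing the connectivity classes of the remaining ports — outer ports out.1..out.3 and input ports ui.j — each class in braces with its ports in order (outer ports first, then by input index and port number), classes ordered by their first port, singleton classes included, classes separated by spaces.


{out.1, u3.2} {out.2, out.3} {u1.1, u2.1} {u1.2} {u1.3} {u2.2} {u2.3} {u3.1} {u3.3}

Substituting into B glues patterns; closure does the rest.
through A, on inputs (u2, u1): {out.1, out.3} {out.2} {u1.1, u2.1} {u1.2} {u1.3} {u2.2} {u2.3} (out.j = stage outer ports)
through B, on inputs (u2, u1, u3): {out.1, u3.2} {out.2, out.3} {u1.1, u2.1} {u1.2} {u1.3} {u2.2} {u2.3} {u3.1} {u3.3} (out.j = stage outer ports)


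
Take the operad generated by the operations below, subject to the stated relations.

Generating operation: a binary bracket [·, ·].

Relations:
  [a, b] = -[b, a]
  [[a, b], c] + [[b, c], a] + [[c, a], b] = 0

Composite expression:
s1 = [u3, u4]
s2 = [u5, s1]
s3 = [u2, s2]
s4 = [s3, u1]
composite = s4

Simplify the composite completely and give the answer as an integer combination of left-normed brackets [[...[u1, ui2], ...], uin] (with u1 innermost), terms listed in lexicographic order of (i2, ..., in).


[[[[u1, u2], u3], u4], u5] - [[[[u1, u2], u4], u3], u5] - [[[[u1, u2], u5], u3], u4] + [[[[u1, u2], u5], u4], u3] - [[[[u1, u3], u4], u5], u2] + [[[[u1, u4], u3], u5], u2] + [[[[u1, u5], u3], u4], u2] - [[[[u1, u5], u4], u3], u2]

In the tensor algebra, words opening u1 carry the u1-anchored form.
Composite bracket: [[u2, [u5, [u3, u4]]], u1]
Under [a, b] = ab - ba we get 16 signed associative words (2^4 = 16).
Only words starting with u1 matter:
  u1u2u3u4u5 appears with sign +1, giving the term +[[[[u1, u2], u3], u4], u5]
  u1u2u4u3u5 appears with sign -1, giving the term -[[[[u1, u2], u4], u3], u5]
  u1u2u5u3u4 appears with sign -1, giving the term -[[[[u1, u2], u5], u3], u4]
  u1u2u5u4u3 appears with sign +1, giving the term +[[[[u1, u2], u5], u4], u3]
  u1u3u4u5u2 appears with sign -1, giving the term -[[[[u1, u3], u4], u5], u2]
  u1u4u3u5u2 appears with sign +1, giving the term +[[[[u1, u4], u3], u5], u2]
  u1u5u3u4u2 appears with sign +1, giving the term +[[[[u1, u5], u3], u4], u2]
  u1u5u4u3u2 appears with sign -1, giving the term -[[[[u1, u5], u4], u3], u2]


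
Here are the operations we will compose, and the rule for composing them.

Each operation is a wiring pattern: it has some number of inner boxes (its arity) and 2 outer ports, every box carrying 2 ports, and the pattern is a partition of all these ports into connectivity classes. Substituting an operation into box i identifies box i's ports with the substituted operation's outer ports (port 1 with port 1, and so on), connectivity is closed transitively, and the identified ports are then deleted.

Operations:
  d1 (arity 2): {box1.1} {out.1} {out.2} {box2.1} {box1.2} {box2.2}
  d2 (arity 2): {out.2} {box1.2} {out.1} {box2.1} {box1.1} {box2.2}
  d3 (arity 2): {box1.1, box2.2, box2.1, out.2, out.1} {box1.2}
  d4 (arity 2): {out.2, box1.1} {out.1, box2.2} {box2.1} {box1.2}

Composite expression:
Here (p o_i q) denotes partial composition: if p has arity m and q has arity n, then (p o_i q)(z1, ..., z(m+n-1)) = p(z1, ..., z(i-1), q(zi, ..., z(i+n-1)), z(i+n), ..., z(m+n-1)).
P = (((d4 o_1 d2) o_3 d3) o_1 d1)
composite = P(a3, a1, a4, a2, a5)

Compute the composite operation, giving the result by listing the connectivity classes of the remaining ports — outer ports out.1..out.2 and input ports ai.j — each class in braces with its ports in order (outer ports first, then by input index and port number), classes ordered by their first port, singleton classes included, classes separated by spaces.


{out.1, a2.1, a5.1, a5.2} {out.2} {a1.1} {a1.2} {a2.2} {a3.1} {a3.2} {a4.1} {a4.2}

Reachability decides: close wires over d4-identified ports.
d1 over (a3, a1) gives {out.1} {out.2} {a1.1} {a1.2} {a3.1} {a3.2}, out.j being that stage's outer ports
d2 over (a3, a1, a4) gives {out.1} {out.2} {a1.1} {a1.2} {a3.1} {a3.2} {a4.1} {a4.2}, out.j being that stage's outer ports
d3 over (a2, a5) gives {out.1, out.2, a2.1, a5.1, a5.2} {a2.2}, out.j being that stage's outer ports
d4 over (a3, a1, a4, a2, a5) gives {out.1, a2.1, a5.1, a5.2} {out.2} {a1.1} {a1.2} {a2.2} {a3.1} {a3.2} {a4.1} {a4.2}, out.j being that stage's outer ports


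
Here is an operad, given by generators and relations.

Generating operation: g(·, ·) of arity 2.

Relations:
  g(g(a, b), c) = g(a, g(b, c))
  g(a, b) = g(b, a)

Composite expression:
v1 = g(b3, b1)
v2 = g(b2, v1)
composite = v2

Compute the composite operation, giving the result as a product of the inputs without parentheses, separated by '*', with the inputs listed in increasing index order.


Reordering under g is free, so list the b-inputs canonically.
g(b3, b1) linearizes to b3 * b1
g(b2, g(b3, b1)) linearizes to b2 * b3 * b1
reordering the factors by index: b1 * b2 * b3

b1 * b2 * b3


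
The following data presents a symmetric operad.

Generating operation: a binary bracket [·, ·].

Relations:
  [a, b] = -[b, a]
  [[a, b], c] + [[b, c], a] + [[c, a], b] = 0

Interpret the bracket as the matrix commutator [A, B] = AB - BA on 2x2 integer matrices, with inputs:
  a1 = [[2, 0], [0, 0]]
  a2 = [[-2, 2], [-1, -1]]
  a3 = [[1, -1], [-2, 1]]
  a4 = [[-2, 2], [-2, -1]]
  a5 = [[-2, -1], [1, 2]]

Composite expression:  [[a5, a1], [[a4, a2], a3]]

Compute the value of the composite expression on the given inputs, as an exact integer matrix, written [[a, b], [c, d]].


[a5, a1] = [[0, 2], [2, 0]]
[a4, a2] = [[2, 0], [1, -2]]
[[a4, a2], a3] = [[1, -4], [8, -1]]
[[a5, a1], [[a4, a2], a3]] = [[24, -4], [4, -24]]

[[24, -4], [4, -24]]


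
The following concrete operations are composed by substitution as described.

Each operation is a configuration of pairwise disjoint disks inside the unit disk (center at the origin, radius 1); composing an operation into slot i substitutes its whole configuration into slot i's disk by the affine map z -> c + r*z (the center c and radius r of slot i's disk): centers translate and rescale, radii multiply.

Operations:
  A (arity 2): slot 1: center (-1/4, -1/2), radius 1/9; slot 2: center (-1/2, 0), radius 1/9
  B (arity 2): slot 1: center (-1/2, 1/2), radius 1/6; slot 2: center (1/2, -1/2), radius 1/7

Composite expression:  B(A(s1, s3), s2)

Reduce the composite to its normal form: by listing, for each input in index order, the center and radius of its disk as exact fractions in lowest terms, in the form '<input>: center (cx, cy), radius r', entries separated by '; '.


s1: center (-13/24, 5/12), radius 1/54; s2: center (1/2, -1/2), radius 1/7; s3: center (-7/12, 1/2), radius 1/54

Only the slot chain above each s matters under B; compose those maps.
tracing s1 down its 2-map path: center (-13/24, 5/12), radius 1/54
tracing s3 down its 2-map path: center (-7/12, 1/2), radius 1/54
tracing s2 down its 1-map path: center (1/2, -1/2), radius 1/7


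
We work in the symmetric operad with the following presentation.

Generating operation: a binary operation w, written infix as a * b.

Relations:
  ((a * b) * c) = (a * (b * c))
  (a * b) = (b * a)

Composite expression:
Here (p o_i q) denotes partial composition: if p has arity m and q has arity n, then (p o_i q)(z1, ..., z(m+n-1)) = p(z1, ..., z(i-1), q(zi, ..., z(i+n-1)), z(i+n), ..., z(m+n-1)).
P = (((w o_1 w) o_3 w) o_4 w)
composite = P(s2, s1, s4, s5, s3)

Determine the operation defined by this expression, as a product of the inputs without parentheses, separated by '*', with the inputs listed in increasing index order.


Shape and order are irrelevant to w; the s-input set decides.
(s2 * s1) unparenthesizes to s2 * s1
(s5 * s3) unparenthesizes to s5 * s3
(s4 * (s5 * s3)) unparenthesizes to s4 * s5 * s3
((s2 * s1) * (s4 * (s5 * s3))) unparenthesizes to s2 * s1 * s4 * s5 * s3
rearranged into index order: s1 * s2 * s3 * s4 * s5

s1 * s2 * s3 * s4 * s5


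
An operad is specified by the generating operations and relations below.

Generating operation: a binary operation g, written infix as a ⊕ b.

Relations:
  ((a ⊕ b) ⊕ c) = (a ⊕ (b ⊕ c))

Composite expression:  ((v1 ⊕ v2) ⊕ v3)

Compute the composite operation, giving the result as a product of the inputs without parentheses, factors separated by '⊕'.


v1 ⊕ v2 ⊕ v3

Under associativity of g, the answer is the v's in reading order.
(v1 ⊕ v2) linearizes to v1 ⊕ v2
((v1 ⊕ v2) ⊕ v3) linearizes to v1 ⊕ v2 ⊕ v3


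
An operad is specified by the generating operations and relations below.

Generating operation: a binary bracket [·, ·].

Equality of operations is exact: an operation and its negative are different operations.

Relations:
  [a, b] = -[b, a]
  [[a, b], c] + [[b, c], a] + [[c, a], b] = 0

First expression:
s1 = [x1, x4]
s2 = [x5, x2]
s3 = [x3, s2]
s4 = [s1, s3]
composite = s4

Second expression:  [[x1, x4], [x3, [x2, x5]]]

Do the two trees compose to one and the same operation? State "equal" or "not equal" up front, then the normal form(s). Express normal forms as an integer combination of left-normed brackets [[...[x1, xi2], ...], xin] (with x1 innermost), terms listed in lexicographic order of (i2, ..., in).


The first expression, normalized: [[[[x1, x4], x2], x5], x3] - [[[[x1, x4], x3], x2], x5] + [[[[x1, x4], x3], x5], x2] - [[[[x1, x4], x5], x2], x3]
The second expression, normalized: -[[[[x1, x4], x2], x5], x3] + [[[[x1, x4], x3], x2], x5] - [[[[x1, x4], x3], x5], x2] + [[[[x1, x4], x5], x2], x3]
Different reductions; not equal.

not equal; first: [[[[x1, x4], x2], x5], x3] - [[[[x1, x4], x3], x2], x5] + [[[[x1, x4], x3], x5], x2] - [[[[x1, x4], x5], x2], x3]; second: -[[[[x1, x4], x2], x5], x3] + [[[[x1, x4], x3], x2], x5] - [[[[x1, x4], x3], x5], x2] + [[[[x1, x4], x5], x2], x3]


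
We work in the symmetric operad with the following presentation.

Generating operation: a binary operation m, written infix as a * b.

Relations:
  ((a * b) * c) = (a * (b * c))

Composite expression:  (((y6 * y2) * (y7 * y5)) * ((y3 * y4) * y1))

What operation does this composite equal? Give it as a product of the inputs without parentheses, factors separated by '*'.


y6 * y2 * y7 * y5 * y3 * y4 * y1

Associativity of m dissolves the nesting; only the y-input order survives.
(y6 * y2) linearizes to y6 * y2
(y7 * y5) linearizes to y7 * y5
((y6 * y2) * (y7 * y5)) linearizes to y6 * y2 * y7 * y5
(y3 * y4) linearizes to y3 * y4
((y3 * y4) * y1) linearizes to y3 * y4 * y1
(((y6 * y2) * (y7 * y5)) * ((y3 * y4) * y1)) linearizes to y6 * y2 * y7 * y5 * y3 * y4 * y1


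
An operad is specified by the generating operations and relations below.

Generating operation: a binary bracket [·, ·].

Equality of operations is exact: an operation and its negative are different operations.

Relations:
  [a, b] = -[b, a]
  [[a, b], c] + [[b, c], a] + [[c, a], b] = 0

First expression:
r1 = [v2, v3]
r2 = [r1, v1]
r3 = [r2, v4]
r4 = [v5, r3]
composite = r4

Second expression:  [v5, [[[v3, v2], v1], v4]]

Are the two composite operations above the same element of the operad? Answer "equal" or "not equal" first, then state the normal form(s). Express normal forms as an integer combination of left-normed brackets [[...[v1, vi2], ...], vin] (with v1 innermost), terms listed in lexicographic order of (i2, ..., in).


not equal; the first gives [[[[v1, v2], v3], v4], v5] - [[[[v1, v3], v2], v4], v5] and the second -[[[[v1, v2], v3], v4], v5] + [[[[v1, v3], v2], v4], v5]

The first composite normalizes to [[[[v1, v2], v3], v4], v5] - [[[[v1, v3], v2], v4], v5]
The second composite normalizes to -[[[[v1, v2], v3], v4], v5] + [[[[v1, v3], v2], v4], v5]
The normal forms differ: not equal.


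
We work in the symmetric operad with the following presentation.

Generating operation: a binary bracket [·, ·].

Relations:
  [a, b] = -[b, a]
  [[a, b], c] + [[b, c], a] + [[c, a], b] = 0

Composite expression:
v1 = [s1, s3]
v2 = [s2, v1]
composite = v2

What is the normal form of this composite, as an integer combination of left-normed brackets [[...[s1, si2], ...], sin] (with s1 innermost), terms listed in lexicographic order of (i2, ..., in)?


Skip Jacobi rewriting: expand, keep s1-initial words, read off terms.
Composite bracket: [s2, [s1, s3]]
Expanding via [a, b] = ab - ba: 4 signed words (2^2 = 4).
The s1-initial words carry the normal form:
  s1s3s2 (sign -1) contributes -[[s1, s3], s2]

-[[s1, s3], s2]


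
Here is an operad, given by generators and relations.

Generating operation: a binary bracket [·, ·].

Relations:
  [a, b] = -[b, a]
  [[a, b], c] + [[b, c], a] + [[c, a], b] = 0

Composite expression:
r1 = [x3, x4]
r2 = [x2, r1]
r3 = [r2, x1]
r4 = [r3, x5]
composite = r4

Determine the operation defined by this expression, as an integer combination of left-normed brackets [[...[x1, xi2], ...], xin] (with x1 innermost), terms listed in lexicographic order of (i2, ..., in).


Expand each bracket as ab - ba; the x1-initial words give the coefficients.
Composite bracket: [[[x2, [x3, x4]], x1], x5]
Applying ab - ba throughout gives 16 signed words (2^4 = 16).
Only words starting with x1 matter:
  the word x1x2x3x4x5 carries sign -1 and contributes -[[[[x1, x2], x3], x4], x5]
  the word x1x2x4x3x5 carries sign +1 and contributes +[[[[x1, x2], x4], x3], x5]
  the word x1x3x4x2x5 carries sign +1 and contributes +[[[[x1, x3], x4], x2], x5]
  the word x1x4x3x2x5 carries sign -1 and contributes -[[[[x1, x4], x3], x2], x5]

-[[[[x1, x2], x3], x4], x5] + [[[[x1, x2], x4], x3], x5] + [[[[x1, x3], x4], x2], x5] - [[[[x1, x4], x3], x2], x5]


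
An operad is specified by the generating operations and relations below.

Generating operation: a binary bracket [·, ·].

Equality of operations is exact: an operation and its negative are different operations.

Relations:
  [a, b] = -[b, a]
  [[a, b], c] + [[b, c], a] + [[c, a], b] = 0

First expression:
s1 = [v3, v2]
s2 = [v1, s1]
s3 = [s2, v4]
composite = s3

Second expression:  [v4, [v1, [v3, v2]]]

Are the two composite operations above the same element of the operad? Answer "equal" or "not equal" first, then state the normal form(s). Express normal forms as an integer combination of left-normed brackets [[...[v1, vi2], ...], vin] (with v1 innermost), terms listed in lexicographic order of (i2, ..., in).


not equal; the first gives -[[[v1, v2], v3], v4] + [[[v1, v3], v2], v4] and the second [[[v1, v2], v3], v4] - [[[v1, v3], v2], v4]

The first composite normalizes to -[[[v1, v2], v3], v4] + [[[v1, v3], v2], v4]
The second composite normalizes to [[[v1, v2], v3], v4] - [[[v1, v3], v2], v4]
Different reductions; not equal.


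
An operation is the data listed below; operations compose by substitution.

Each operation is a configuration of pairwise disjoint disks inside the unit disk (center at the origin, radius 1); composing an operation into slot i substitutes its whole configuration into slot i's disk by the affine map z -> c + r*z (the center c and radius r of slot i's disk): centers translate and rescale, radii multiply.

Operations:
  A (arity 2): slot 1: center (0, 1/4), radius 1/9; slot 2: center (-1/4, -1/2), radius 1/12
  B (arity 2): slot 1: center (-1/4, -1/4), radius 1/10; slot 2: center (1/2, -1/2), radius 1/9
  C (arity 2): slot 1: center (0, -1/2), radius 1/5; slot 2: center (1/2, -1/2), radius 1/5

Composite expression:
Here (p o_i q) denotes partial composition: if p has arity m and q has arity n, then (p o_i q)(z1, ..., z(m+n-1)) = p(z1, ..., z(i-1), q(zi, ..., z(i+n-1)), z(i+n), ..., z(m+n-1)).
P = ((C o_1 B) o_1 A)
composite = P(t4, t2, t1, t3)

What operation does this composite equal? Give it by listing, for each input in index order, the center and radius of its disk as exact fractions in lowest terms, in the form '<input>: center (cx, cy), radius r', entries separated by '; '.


t1: center (1/10, -3/5), radius 1/45; t2: center (-11/200, -14/25), radius 1/600; t3: center (1/2, -1/2), radius 1/5; t4: center (-1/20, -109/200), radius 1/450

Only the slot chain above each t matters under C; compose those maps.
tracing t4 down its 3-map path: center (-1/20, -109/200), radius 1/450
tracing t2 down its 3-map path: center (-11/200, -14/25), radius 1/600
tracing t1 down its 2-map path: center (1/10, -3/5), radius 1/45
tracing t3 down its 1-map path: center (1/2, -1/2), radius 1/5


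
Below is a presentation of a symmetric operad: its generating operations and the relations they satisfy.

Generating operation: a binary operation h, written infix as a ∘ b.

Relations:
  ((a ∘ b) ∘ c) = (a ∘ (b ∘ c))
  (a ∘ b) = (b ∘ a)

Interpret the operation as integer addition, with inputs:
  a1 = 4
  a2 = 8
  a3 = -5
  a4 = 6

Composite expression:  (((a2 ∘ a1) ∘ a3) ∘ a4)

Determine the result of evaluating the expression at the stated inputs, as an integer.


13

(a2 ∘ a1) = 12
((a2 ∘ a1) ∘ a3) = 7
(((a2 ∘ a1) ∘ a3) ∘ a4) = 13


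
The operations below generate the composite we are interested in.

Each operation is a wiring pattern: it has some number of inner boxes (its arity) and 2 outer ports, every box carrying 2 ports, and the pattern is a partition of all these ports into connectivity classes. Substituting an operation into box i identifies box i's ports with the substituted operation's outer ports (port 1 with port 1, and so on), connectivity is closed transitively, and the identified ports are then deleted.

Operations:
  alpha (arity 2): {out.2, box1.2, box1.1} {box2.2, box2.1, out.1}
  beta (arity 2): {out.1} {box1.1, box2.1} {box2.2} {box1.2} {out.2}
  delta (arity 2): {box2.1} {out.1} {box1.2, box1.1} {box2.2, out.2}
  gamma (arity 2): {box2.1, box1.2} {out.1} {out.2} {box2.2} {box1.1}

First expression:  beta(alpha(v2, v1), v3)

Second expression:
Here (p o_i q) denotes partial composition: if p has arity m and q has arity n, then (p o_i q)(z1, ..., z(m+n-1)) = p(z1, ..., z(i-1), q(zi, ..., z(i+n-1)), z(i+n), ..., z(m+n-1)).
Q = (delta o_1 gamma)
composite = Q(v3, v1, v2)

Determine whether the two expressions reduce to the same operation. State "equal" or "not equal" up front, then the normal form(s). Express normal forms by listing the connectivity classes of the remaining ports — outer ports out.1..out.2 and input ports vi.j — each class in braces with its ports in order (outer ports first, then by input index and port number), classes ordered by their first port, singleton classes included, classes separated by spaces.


not equal; the first gives {out.1} {out.2} {v1.1, v1.2, v3.1} {v2.1, v2.2} {v3.2} and the second {out.1} {out.2, v2.2} {v1.1, v3.2} {v1.2} {v2.1} {v3.1}


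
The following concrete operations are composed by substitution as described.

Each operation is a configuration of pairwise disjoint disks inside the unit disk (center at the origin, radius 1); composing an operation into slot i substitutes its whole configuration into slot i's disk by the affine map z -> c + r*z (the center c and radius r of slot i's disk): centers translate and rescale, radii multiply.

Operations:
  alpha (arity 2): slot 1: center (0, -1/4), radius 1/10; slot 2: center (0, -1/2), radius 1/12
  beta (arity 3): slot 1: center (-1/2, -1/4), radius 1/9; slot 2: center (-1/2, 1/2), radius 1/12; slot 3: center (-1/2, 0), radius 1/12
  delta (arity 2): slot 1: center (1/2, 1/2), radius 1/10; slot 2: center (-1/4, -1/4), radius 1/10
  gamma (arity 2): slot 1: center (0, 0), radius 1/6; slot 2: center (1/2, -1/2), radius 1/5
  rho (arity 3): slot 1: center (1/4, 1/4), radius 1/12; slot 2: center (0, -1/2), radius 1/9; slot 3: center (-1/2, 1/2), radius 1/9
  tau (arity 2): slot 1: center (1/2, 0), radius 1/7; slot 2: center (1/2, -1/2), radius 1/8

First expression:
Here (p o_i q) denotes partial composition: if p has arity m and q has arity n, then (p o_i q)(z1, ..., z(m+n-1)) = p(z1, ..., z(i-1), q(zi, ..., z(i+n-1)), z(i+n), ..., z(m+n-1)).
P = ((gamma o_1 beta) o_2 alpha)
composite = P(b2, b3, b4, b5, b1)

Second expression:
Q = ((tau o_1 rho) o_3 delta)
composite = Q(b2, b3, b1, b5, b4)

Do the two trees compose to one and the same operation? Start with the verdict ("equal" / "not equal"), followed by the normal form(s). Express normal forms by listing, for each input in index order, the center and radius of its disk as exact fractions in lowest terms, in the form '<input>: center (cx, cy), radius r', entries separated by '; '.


not equal — first b1: center (1/2, -1/2), radius 1/5; b2: center (-1/12, -1/24), radius 1/54; b3: center (-1/12, 23/288), radius 1/720; b4: center (-1/12, 11/144), radius 1/864; b5: center (-1/12, 0), radius 1/72, second b1: center (55/126, 5/63), radius 1/630; b2: center (15/28, 1/28), radius 1/84; b3: center (1/2, -1/14), radius 1/63; b4: center (1/2, -1/2), radius 1/8; b5: center (107/252, 17/252), radius 1/630


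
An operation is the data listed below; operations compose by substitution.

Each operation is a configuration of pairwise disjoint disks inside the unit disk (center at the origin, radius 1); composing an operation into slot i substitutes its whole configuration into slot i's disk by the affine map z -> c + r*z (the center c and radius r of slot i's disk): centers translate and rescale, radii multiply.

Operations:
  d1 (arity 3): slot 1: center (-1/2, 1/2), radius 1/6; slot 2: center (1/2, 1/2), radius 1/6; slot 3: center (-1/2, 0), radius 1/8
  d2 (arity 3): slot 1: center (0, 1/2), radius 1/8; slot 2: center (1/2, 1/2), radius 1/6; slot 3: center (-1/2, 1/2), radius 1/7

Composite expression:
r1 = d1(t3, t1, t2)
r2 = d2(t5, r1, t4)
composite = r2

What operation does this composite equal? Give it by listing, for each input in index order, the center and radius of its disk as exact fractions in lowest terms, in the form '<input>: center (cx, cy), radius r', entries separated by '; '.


Affine substitution under d2: radii multiply and t-centers shift.
t5 passes through 1 substitution, ending at center (0, 1/2), radius 1/8
t3 passes through 2 substitutions, ending at center (5/12, 7/12), radius 1/36
t1 passes through 2 substitutions, ending at center (7/12, 7/12), radius 1/36
t2 passes through 2 substitutions, ending at center (5/12, 1/2), radius 1/48
t4 passes through 1 substitution, ending at center (-1/2, 1/2), radius 1/7

t1: center (7/12, 7/12), radius 1/36; t2: center (5/12, 1/2), radius 1/48; t3: center (5/12, 7/12), radius 1/36; t4: center (-1/2, 1/2), radius 1/7; t5: center (0, 1/2), radius 1/8


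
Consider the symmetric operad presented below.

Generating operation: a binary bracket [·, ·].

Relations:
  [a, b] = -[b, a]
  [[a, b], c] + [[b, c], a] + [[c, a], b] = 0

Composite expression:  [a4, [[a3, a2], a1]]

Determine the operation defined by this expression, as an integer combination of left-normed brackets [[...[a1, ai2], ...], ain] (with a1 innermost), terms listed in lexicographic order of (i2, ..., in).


-[[[a1, a2], a3], a4] + [[[a1, a3], a2], a4]

A multilinear Lie element is pinned by a1-initial words (a1 innermost).
Composite bracket: [a4, [[a3, a2], a1]]
Under [a, b] = ab - ba we get 8 signed associative words (2^3 = 8).
Words beginning with a1 determine it all:
  sign of a1a2a3a4 is -1, so it contributes -[[[a1, a2], a3], a4]
  sign of a1a3a2a4 is +1, so it contributes +[[[a1, a3], a2], a4]


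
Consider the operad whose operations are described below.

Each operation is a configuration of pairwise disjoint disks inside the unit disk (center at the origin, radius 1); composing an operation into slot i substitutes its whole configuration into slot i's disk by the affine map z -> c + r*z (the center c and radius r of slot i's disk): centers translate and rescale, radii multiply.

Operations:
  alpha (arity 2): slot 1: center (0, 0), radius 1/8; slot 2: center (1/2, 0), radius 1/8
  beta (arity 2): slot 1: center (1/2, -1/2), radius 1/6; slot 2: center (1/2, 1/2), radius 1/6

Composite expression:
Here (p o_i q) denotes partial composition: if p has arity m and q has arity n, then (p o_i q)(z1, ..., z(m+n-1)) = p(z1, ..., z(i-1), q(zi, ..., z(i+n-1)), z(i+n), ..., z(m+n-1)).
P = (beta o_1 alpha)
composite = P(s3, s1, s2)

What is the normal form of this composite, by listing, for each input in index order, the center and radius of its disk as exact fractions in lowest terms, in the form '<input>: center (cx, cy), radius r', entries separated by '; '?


s1: center (7/12, -1/2), radius 1/48; s2: center (1/2, 1/2), radius 1/6; s3: center (1/2, -1/2), radius 1/48

Below beta, radii multiply path by path; the s-disk centers shift.
for s3, the 2-step affine chain lands on center (1/2, -1/2), radius 1/48
for s1, the 2-step affine chain lands on center (7/12, -1/2), radius 1/48
for s2, the 1-step affine chain lands on center (1/2, 1/2), radius 1/6


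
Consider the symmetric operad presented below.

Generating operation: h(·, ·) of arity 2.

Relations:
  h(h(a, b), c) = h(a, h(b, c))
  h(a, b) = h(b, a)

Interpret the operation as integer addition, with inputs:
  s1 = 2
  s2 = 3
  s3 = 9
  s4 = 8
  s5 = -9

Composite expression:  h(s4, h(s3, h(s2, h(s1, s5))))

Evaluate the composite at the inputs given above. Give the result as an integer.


13

h(s1, s5) = -7
h(s2, h(s1, s5)) = -4
h(s3, h(s2, h(s1, s5))) = 5
h(s4, h(s3, h(s2, h(s1, s5)))) = 13


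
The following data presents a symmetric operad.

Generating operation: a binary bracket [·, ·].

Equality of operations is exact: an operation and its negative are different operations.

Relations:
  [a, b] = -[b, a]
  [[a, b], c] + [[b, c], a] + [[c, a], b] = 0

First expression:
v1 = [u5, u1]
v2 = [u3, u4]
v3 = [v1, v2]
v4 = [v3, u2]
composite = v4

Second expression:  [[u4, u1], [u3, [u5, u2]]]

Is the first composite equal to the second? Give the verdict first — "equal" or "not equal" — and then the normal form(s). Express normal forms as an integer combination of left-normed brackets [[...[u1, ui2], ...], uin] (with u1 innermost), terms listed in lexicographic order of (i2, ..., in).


not equal; the first gives -[[[[u1, u5], u3], u4], u2] + [[[[u1, u5], u4], u3], u2] and the second -[[[[u1, u4], u2], u5], u3] + [[[[u1, u4], u3], u2], u5] - [[[[u1, u4], u3], u5], u2] + [[[[u1, u4], u5], u2], u3]

In normal form, the first expression is -[[[[u1, u5], u3], u4], u2] + [[[[u1, u5], u4], u3], u2]
In normal form, the second expression is -[[[[u1, u4], u2], u5], u3] + [[[[u1, u4], u3], u2], u5] - [[[[u1, u4], u3], u5], u2] + [[[[u1, u4], u5], u2], u3]
No match — not equal.


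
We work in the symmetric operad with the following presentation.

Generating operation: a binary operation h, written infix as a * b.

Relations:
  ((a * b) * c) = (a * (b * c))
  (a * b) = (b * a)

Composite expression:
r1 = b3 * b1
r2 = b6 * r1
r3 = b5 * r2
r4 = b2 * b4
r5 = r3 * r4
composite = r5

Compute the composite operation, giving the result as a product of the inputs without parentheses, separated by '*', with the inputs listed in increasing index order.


b1 * b2 * b3 * b4 * b5 * b6

Both nesting and order wash out for h; what remains is which b's occur.
(b3 * b1) collapses to b3 * b1
(b6 * (b3 * b1)) collapses to b6 * b3 * b1
(b5 * (b6 * (b3 * b1))) collapses to b5 * b6 * b3 * b1
(b2 * b4) collapses to b2 * b4
((b5 * (b6 * (b3 * b1))) * (b2 * b4)) collapses to b5 * b6 * b3 * b1 * b2 * b4
commutativity sorts the factors: b1 * b2 * b3 * b4 * b5 * b6


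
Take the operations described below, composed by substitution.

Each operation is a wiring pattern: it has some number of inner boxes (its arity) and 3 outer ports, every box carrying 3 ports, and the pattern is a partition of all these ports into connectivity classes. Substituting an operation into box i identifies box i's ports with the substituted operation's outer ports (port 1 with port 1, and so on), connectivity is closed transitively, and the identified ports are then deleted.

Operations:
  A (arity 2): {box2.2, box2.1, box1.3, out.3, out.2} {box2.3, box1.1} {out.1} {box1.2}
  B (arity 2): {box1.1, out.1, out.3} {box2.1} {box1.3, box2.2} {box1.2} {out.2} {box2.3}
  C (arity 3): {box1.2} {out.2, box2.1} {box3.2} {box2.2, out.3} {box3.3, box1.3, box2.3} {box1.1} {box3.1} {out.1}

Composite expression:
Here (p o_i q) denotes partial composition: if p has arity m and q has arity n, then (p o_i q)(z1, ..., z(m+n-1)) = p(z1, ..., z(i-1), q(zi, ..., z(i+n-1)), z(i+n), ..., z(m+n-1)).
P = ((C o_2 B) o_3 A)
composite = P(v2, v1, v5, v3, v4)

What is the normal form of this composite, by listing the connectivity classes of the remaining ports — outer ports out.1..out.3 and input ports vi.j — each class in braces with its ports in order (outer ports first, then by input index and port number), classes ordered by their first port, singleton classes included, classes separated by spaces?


{out.1} {out.2, v1.1, v2.3, v4.3} {out.3} {v1.2} {v1.3, v3.1, v3.2, v5.3} {v2.1} {v2.2} {v3.3, v5.1} {v4.1} {v4.2} {v5.2}

Reachability decides: close wires over C-identified ports.
through A, on inputs (v5, v3): {out.1} {out.2, out.3, v3.1, v3.2, v5.3} {v3.3, v5.1} {v5.2} (out.j = stage outer ports)
through B, on inputs (v1, v5, v3): {out.1, out.3, v1.1} {out.2} {v1.2} {v1.3, v3.1, v3.2, v5.3} {v3.3, v5.1} {v5.2} (out.j = stage outer ports)
through C, on inputs (v2, v1, v5, v3, v4): {out.1} {out.2, v1.1, v2.3, v4.3} {out.3} {v1.2} {v1.3, v3.1, v3.2, v5.3} {v2.1} {v2.2} {v3.3, v5.1} {v4.1} {v4.2} {v5.2} (out.j = stage outer ports)


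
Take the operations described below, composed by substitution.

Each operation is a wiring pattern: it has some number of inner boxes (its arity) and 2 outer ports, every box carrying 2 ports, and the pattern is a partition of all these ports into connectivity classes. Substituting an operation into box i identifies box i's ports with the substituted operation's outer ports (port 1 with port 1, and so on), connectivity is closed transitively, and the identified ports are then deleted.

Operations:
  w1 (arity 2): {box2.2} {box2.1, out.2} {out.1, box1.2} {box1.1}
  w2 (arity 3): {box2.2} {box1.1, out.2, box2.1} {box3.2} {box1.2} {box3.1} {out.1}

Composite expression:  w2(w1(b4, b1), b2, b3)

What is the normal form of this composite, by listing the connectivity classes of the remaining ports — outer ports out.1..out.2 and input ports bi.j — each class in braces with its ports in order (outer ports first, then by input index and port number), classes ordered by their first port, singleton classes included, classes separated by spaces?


Substituting into w2 glues patterns; closure does the rest.
composing w1 on (b4, b1), with out.j its own outer ports: {out.1, b4.2} {out.2, b1.1} {b1.2} {b4.1}
composing w2 on (b4, b1, b2, b3), with out.j its own outer ports: {out.1} {out.2, b2.1, b4.2} {b1.1} {b1.2} {b2.2} {b3.1} {b3.2} {b4.1}

{out.1} {out.2, b2.1, b4.2} {b1.1} {b1.2} {b2.2} {b3.1} {b3.2} {b4.1}


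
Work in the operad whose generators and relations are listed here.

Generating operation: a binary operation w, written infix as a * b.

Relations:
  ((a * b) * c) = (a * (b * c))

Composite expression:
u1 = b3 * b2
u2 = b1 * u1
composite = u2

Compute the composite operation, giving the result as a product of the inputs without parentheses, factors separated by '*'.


The w-tree's shape is irrelevant; the b-reading-order decides.
(b3 * b2) linearizes to b3 * b2
(b1 * (b3 * b2)) linearizes to b1 * b3 * b2

b1 * b3 * b2


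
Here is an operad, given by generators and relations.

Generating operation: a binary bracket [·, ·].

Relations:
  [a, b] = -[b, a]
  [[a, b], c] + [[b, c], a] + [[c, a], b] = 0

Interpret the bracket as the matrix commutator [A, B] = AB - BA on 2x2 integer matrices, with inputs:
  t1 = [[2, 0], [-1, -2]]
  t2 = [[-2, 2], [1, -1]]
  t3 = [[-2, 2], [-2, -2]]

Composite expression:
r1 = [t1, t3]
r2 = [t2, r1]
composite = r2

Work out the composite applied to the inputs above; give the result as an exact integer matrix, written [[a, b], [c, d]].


[[8, -16], [12, -8]]

[t1, t3] = [[2, 8], [8, -2]]
[t2, [t1, t3]] = [[8, -16], [12, -8]]


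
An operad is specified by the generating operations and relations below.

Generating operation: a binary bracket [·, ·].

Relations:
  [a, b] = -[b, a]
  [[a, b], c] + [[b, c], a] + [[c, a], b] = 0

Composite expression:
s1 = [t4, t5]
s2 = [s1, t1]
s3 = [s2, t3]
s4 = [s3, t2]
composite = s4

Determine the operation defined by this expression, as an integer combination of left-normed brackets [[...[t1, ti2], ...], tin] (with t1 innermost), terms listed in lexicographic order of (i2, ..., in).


-[[[[t1, t4], t5], t3], t2] + [[[[t1, t5], t4], t3], t2]

Expand each bracket as ab - ba; the t1-initial words give the coefficients.
Composite bracket: [[[[t4, t5], t1], t3], t2]
Applying ab - ba throughout gives 16 signed words (2^4 = 16).
Coefficients come from the t1-initial words:
  sign of t1t4t5t3t2 is -1, so it contributes -[[[[t1, t4], t5], t3], t2]
  sign of t1t5t4t3t2 is +1, so it contributes +[[[[t1, t5], t4], t3], t2]


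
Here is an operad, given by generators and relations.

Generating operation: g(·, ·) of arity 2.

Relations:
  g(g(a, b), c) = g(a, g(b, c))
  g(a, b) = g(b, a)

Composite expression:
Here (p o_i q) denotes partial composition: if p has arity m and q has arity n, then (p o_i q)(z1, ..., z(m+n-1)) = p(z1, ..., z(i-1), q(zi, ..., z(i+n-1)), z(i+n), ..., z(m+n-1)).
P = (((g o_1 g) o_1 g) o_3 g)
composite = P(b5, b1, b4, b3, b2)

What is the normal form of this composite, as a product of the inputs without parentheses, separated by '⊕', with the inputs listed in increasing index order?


Key point: g commutes, so take the b-inputs in any fixed order.
g(b5, b1) reduces to b5 ⊕ b1
g(b4, b3) reduces to b4 ⊕ b3
g(g(b5, b1), g(b4, b3)) reduces to b5 ⊕ b1 ⊕ b4 ⊕ b3
g(g(g(b5, b1), g(b4, b3)), b2) reduces to b5 ⊕ b1 ⊕ b4 ⊕ b3 ⊕ b2
commutativity sorts the factors: b1 ⊕ b2 ⊕ b3 ⊕ b4 ⊕ b5

b1 ⊕ b2 ⊕ b3 ⊕ b4 ⊕ b5


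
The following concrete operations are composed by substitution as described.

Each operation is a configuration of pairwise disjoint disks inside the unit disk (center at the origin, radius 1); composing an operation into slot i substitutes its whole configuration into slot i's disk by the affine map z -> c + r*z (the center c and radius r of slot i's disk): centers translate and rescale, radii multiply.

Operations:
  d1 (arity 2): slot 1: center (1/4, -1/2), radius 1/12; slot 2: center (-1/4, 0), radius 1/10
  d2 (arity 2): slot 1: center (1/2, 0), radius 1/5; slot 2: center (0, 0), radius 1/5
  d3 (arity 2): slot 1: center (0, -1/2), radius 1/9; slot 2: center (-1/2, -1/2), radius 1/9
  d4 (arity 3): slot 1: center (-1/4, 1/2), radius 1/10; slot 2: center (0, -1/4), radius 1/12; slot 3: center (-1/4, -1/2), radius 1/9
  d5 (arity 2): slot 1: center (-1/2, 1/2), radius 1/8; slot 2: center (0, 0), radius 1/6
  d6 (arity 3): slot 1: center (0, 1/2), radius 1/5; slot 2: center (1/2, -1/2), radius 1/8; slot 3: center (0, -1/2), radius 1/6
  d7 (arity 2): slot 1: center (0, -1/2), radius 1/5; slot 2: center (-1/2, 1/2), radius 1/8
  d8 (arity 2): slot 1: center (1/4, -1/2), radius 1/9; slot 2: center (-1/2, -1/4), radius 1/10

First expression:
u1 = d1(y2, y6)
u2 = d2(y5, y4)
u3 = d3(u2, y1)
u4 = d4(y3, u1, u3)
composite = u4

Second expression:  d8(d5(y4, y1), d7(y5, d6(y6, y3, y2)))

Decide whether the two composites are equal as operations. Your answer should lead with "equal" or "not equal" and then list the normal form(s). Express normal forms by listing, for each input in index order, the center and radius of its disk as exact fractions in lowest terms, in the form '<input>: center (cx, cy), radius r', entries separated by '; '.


not equal; the first gives y1: center (-11/36, -5/9), radius 1/81; y2: center (1/48, -7/24), radius 1/144; y3: center (-1/4, 1/2), radius 1/10; y4: center (-1/4, -5/9), radius 1/405; y5: center (-79/324, -5/9), radius 1/405; y6: center (-1/48, -1/4), radius 1/120 and the second y1: center (1/4, -1/2), radius 1/54; y2: center (-11/20, -33/160), radius 1/480; y3: center (-87/160, -33/160), radius 1/640; y4: center (7/36, -4/9), radius 1/72; y5: center (-1/2, -3/10), radius 1/50; y6: center (-11/20, -31/160), radius 1/400


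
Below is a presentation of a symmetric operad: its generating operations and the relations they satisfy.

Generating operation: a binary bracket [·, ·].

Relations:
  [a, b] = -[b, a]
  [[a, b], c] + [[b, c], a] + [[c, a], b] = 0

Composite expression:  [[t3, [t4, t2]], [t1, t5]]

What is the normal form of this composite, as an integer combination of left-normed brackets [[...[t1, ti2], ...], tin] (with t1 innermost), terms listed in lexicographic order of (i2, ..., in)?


-[[[[t1, t5], t2], t4], t3] + [[[[t1, t5], t3], t2], t4] - [[[[t1, t5], t3], t4], t2] + [[[[t1, t5], t4], t2], t3]

Left-normed coefficients sit on the t1-initial expansion words.
Composite bracket: [[t3, [t4, t2]], [t1, t5]]
Expanding via [a, b] = ab - ba: 16 signed words (2^4 = 16).
Words beginning with t1 determine it all:
  t1t5t2t4t3 (sign -1) contributes -[[[[t1, t5], t2], t4], t3]
  t1t5t3t2t4 (sign +1) contributes +[[[[t1, t5], t3], t2], t4]
  t1t5t3t4t2 (sign -1) contributes -[[[[t1, t5], t3], t4], t2]
  t1t5t4t2t3 (sign +1) contributes +[[[[t1, t5], t4], t2], t3]


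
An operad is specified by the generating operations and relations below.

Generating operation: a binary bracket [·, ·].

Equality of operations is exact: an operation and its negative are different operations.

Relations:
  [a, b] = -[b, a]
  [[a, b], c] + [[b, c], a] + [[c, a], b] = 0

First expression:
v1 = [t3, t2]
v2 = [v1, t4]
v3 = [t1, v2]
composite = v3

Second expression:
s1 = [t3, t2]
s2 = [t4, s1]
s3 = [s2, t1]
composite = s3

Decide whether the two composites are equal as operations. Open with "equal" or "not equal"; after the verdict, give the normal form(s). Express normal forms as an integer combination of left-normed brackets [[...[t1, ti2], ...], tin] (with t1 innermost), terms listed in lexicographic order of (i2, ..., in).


equal; both compose to -[[[t1, t2], t3], t4] + [[[t1, t3], t2], t4] + [[[t1, t4], t2], t3] - [[[t1, t4], t3], t2]

The first composite normalizes to -[[[t1, t2], t3], t4] + [[[t1, t3], t2], t4] + [[[t1, t4], t2], t3] - [[[t1, t4], t3], t2]
The second composite normalizes to -[[[t1, t2], t3], t4] + [[[t1, t3], t2], t4] + [[[t1, t4], t2], t3] - [[[t1, t4], t3], t2]
Identical normal forms: equal.


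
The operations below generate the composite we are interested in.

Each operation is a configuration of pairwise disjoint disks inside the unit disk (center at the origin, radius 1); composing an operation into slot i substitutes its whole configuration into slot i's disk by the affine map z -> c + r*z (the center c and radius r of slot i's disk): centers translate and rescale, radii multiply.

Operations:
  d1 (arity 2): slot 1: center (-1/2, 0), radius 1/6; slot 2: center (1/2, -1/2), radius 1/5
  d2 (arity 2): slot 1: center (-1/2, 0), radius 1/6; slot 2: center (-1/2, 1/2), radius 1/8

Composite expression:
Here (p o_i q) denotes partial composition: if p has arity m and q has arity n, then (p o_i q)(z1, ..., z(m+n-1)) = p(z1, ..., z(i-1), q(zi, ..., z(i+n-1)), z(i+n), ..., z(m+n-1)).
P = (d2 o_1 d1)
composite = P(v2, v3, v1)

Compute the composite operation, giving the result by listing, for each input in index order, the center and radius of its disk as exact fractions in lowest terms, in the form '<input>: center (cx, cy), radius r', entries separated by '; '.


Affine substitution under d2: radii multiply and v-centers shift.
tracing v2 down its 2-map path: center (-7/12, 0), radius 1/36
tracing v3 down its 2-map path: center (-5/12, -1/12), radius 1/30
tracing v1 down its 1-map path: center (-1/2, 1/2), radius 1/8

v1: center (-1/2, 1/2), radius 1/8; v2: center (-7/12, 0), radius 1/36; v3: center (-5/12, -1/12), radius 1/30
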